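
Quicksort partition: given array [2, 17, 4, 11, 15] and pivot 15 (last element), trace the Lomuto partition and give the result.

Lomuto partition with pivot = 15:

Initial array: [2, 17, 4, 11, 15]

arr[0]=2 <= 15: swap with position 0, array becomes [2, 17, 4, 11, 15]
arr[1]=17 > 15: no swap
arr[2]=4 <= 15: swap with position 1, array becomes [2, 4, 17, 11, 15]
arr[3]=11 <= 15: swap with position 2, array becomes [2, 4, 11, 17, 15]

Place pivot at position 3: [2, 4, 11, 15, 17]
Pivot position: 3

After partitioning with pivot 15, the array becomes [2, 4, 11, 15, 17]. The pivot is placed at index 3. All elements to the left of the pivot are <= 15, and all elements to the right are > 15.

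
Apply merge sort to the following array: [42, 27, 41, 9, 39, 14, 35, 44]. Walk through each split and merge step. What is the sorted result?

Merge sort trace:

Split: [42, 27, 41, 9, 39, 14, 35, 44] -> [42, 27, 41, 9] and [39, 14, 35, 44]
  Split: [42, 27, 41, 9] -> [42, 27] and [41, 9]
    Split: [42, 27] -> [42] and [27]
    Merge: [42] + [27] -> [27, 42]
    Split: [41, 9] -> [41] and [9]
    Merge: [41] + [9] -> [9, 41]
  Merge: [27, 42] + [9, 41] -> [9, 27, 41, 42]
  Split: [39, 14, 35, 44] -> [39, 14] and [35, 44]
    Split: [39, 14] -> [39] and [14]
    Merge: [39] + [14] -> [14, 39]
    Split: [35, 44] -> [35] and [44]
    Merge: [35] + [44] -> [35, 44]
  Merge: [14, 39] + [35, 44] -> [14, 35, 39, 44]
Merge: [9, 27, 41, 42] + [14, 35, 39, 44] -> [9, 14, 27, 35, 39, 41, 42, 44]

Final sorted array: [9, 14, 27, 35, 39, 41, 42, 44]

The merge sort proceeds by recursively splitting the array and merging sorted halves.
After all merges, the sorted array is [9, 14, 27, 35, 39, 41, 42, 44].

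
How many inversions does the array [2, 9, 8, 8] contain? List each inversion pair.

Finding inversions in [2, 9, 8, 8]:

(1, 2): arr[1]=9 > arr[2]=8
(1, 3): arr[1]=9 > arr[3]=8

Total inversions: 2

The array has 2 inversion(s): (1,2), (1,3). Each pair (i,j) satisfies i < j and arr[i] > arr[j].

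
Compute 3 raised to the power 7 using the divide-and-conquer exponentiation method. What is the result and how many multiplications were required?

Computing 3^7 by squaring (build up from 3^1; each line after the first costs one multiplication):

3^1 = 3
3^2 = (3^1)^2 = 3^2 = 9
3^3 = 3 * 3^2 = 3 * 9 = 27
3^6 = (3^3)^2 = 27^2 = 729
3^7 = 3 * 3^6 = 3 * 729 = 2187

Result: 2187
Multiplications needed: 4 (4 lines after 3^1)

3^7 = 2187. Using exponentiation by squaring, this requires 4 multiplications. The key idea: if the exponent is even, square the half-power; if odd, multiply by the base once.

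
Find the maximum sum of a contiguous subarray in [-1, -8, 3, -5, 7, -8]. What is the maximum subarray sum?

Using Kadane's algorithm on [-1, -8, 3, -5, 7, -8]:

Scanning through the array:
Position 1 (value -8): max_ending_here = -8, max_so_far = -1
Position 2 (value 3): max_ending_here = 3, max_so_far = 3
Position 3 (value -5): max_ending_here = -2, max_so_far = 3
Position 4 (value 7): max_ending_here = 7, max_so_far = 7
Position 5 (value -8): max_ending_here = -1, max_so_far = 7

Maximum subarray: [7]
Maximum sum: 7

The maximum subarray is [7] with sum 7. This subarray runs from index 4 to index 4.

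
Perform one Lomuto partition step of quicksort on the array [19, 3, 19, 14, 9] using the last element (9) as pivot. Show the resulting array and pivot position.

Lomuto partition with pivot = 9:

Initial array: [19, 3, 19, 14, 9]

arr[0]=19 > 9: no swap
arr[1]=3 <= 9: swap with position 0, array becomes [3, 19, 19, 14, 9]
arr[2]=19 > 9: no swap
arr[3]=14 > 9: no swap

Place pivot at position 1: [3, 9, 19, 14, 19]
Pivot position: 1

After partitioning with pivot 9, the array becomes [3, 9, 19, 14, 19]. The pivot is placed at index 1. All elements to the left of the pivot are <= 9, and all elements to the right are > 9.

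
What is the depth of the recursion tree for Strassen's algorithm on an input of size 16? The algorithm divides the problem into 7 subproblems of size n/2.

For divide and conquer with division factor 2:

Problem sizes at each level:
Level 0: 16
Level 1: 8
Level 2: 4
Level 3: 2
Level 4: 1

The root is level 0 and the size-1 base case is level 4 (the tree spans levels 0 through 4, i.e. 5 levels counting the root), so the depth is the number of divisions: log_2(16) = 4

The recursion tree depth is log_2(16) = 4. At each level, the problem size is divided by 2, so it takes 4 divisions to reduce to a base case of size 1. The algorithm makes 7 recursive calls at each level.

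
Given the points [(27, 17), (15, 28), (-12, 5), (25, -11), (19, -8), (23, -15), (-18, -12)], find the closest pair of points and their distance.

Computing all pairwise distances among 7 points:

d((27, 17), (15, 28)) = 16.2788
d((27, 17), (-12, 5)) = 40.8044
d((27, 17), (25, -11)) = 28.0713
d((27, 17), (19, -8)) = 26.2488
d((27, 17), (23, -15)) = 32.249
d((27, 17), (-18, -12)) = 53.535
d((15, 28), (-12, 5)) = 35.4683
d((15, 28), (25, -11)) = 40.2616
d((15, 28), (19, -8)) = 36.2215
d((15, 28), (23, -15)) = 43.7379
d((15, 28), (-18, -12)) = 51.8556
d((-12, 5), (25, -11)) = 40.3113
d((-12, 5), (19, -8)) = 33.6155
d((-12, 5), (23, -15)) = 40.3113
d((-12, 5), (-18, -12)) = 18.0278
d((25, -11), (19, -8)) = 6.7082
d((25, -11), (23, -15)) = 4.4721 <-- minimum
d((25, -11), (-18, -12)) = 43.0116
d((19, -8), (23, -15)) = 8.0623
d((19, -8), (-18, -12)) = 37.2156
d((23, -15), (-18, -12)) = 41.1096

Closest pair: (25, -11) and (23, -15) with distance 4.4721

The closest pair is (25, -11) and (23, -15) with Euclidean distance 4.4721. For 7 points, brute-force pairwise comparison is shown above. For large n, the divide-and-conquer algorithm (sort by x, recurse on halves, check the dividing strip) achieves O(n log n).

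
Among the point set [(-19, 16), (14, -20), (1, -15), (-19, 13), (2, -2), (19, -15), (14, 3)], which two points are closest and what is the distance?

Computing all pairwise distances among 7 points:

d((-19, 16), (14, -20)) = 48.8365
d((-19, 16), (1, -15)) = 36.8917
d((-19, 16), (-19, 13)) = 3.0 <-- minimum
d((-19, 16), (2, -2)) = 27.6586
d((-19, 16), (19, -15)) = 49.0408
d((-19, 16), (14, 3)) = 35.4683
d((14, -20), (1, -15)) = 13.9284
d((14, -20), (-19, 13)) = 46.669
d((14, -20), (2, -2)) = 21.6333
d((14, -20), (19, -15)) = 7.0711
d((14, -20), (14, 3)) = 23.0
d((1, -15), (-19, 13)) = 34.4093
d((1, -15), (2, -2)) = 13.0384
d((1, -15), (19, -15)) = 18.0
d((1, -15), (14, 3)) = 22.2036
d((-19, 13), (2, -2)) = 25.807
d((-19, 13), (19, -15)) = 47.2017
d((-19, 13), (14, 3)) = 34.4819
d((2, -2), (19, -15)) = 21.4009
d((2, -2), (14, 3)) = 13.0
d((19, -15), (14, 3)) = 18.6815

Closest pair: (-19, 16) and (-19, 13) with distance 3.0

The closest pair is (-19, 16) and (-19, 13) with Euclidean distance 3.0. For 7 points, brute-force pairwise comparison is shown above. For large n, the divide-and-conquer algorithm (sort by x, recurse on halves, check the dividing strip) achieves O(n log n).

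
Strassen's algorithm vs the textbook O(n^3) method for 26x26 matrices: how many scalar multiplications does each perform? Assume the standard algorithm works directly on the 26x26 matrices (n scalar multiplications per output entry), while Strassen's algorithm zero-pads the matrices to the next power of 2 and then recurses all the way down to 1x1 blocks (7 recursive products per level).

Matrix multiplication for 26x26 matrices:

Strassen's algorithm requires power-of-2 dimensions. Pad 26x26 to 32x32 (next power of 2).

Standard algorithm: 26^3 = 17576 multiplications
Strassen's algorithm: 7^(log2(32)) = 7^5 = 16807 multiplications
Savings: 17576 - 16807 = 769 multiplications

Standard: 17576 multiplications (26^3). Strassen: 16807 multiplications (7^5, after padding to 32x32). Strassen reduces 8 recursive multiplications to 7 at each level.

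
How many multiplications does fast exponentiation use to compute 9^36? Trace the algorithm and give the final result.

Computing 9^36 by squaring (build up from 9^1; each line after the first costs one multiplication):

9^1 = 9
9^2 = (9^1)^2 = 9^2 = 81
9^4 = (9^2)^2 = 81^2 = 6561
9^8 = (9^4)^2 = 6561^2 = 43046721
9^9 = 9 * 9^8 = 9 * 43046721 = 387420489
9^18 = (9^9)^2 = 387420489^2 = 150094635296999121
9^36 = (9^18)^2 = 150094635296999121^2 = 22528399544939174411840147874772641

Result: 22528399544939174411840147874772641
Multiplications needed: 6 (6 lines after 9^1)

9^36 = 22528399544939174411840147874772641. Using exponentiation by squaring, this requires 6 multiplications. The key idea: if the exponent is even, square the half-power; if odd, multiply by the base once.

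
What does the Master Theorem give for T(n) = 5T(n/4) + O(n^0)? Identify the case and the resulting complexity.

Master Theorem for T(n) = 5T(n/4) + O(n^0):

a = 5, b = 4, c = 0
log_b(a) = log_4(5) = 1.1610

Case 1: c = 0 < log_4(5) = 1.1610
T(n) = O(n^(log_4 5))

For T(n) = 5T(n/4) + O(n^0): log_4(5) = 1.1610. This is Case 1 of the Master Theorem (c < log_b(a), work dominated by leaves), giving O(n^(log_4 5)).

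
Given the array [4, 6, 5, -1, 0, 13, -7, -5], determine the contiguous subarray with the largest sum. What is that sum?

Using Kadane's algorithm on [4, 6, 5, -1, 0, 13, -7, -5]:

Scanning through the array:
Position 1 (value 6): max_ending_here = 10, max_so_far = 10
Position 2 (value 5): max_ending_here = 15, max_so_far = 15
Position 3 (value -1): max_ending_here = 14, max_so_far = 15
Position 4 (value 0): max_ending_here = 14, max_so_far = 15
Position 5 (value 13): max_ending_here = 27, max_so_far = 27
Position 6 (value -7): max_ending_here = 20, max_so_far = 27
Position 7 (value -5): max_ending_here = 15, max_so_far = 27

Maximum subarray: [4, 6, 5, -1, 0, 13]
Maximum sum: 27

The maximum subarray is [4, 6, 5, -1, 0, 13] with sum 27. This subarray runs from index 0 to index 5.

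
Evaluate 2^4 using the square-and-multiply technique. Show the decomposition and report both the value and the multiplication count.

Computing 2^4 by squaring (build up from 2^1; each line after the first costs one multiplication):

2^1 = 2
2^2 = (2^1)^2 = 2^2 = 4
2^4 = (2^2)^2 = 4^2 = 16

Result: 16
Multiplications needed: 2 (2 lines after 2^1)

2^4 = 16. Using exponentiation by squaring, this requires 2 multiplications. The key idea: if the exponent is even, square the half-power; if odd, multiply by the base once.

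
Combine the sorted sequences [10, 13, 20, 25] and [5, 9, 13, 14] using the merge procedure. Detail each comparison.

Merging process:

Compare 10 vs 5: take 5 from right. Merged: [5]
Compare 10 vs 9: take 9 from right. Merged: [5, 9]
Compare 10 vs 13: take 10 from left. Merged: [5, 9, 10]
Compare 13 vs 13: take 13 from left. Merged: [5, 9, 10, 13]
Compare 20 vs 13: take 13 from right. Merged: [5, 9, 10, 13, 13]
Compare 20 vs 14: take 14 from right. Merged: [5, 9, 10, 13, 13, 14]
Append remaining from left: [20, 25]. Merged: [5, 9, 10, 13, 13, 14, 20, 25]

Final merged array: [5, 9, 10, 13, 13, 14, 20, 25]
Total comparisons: 6

The merged array is [5, 9, 10, 13, 13, 14, 20, 25], requiring 6 comparisons. The merge step runs in O(n) time where n is the total number of elements.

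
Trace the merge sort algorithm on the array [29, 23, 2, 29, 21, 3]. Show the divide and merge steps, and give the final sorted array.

Merge sort trace:

Split: [29, 23, 2, 29, 21, 3] -> [29, 23, 2] and [29, 21, 3]
  Split: [29, 23, 2] -> [29] and [23, 2]
    Split: [23, 2] -> [23] and [2]
    Merge: [23] + [2] -> [2, 23]
  Merge: [29] + [2, 23] -> [2, 23, 29]
  Split: [29, 21, 3] -> [29] and [21, 3]
    Split: [21, 3] -> [21] and [3]
    Merge: [21] + [3] -> [3, 21]
  Merge: [29] + [3, 21] -> [3, 21, 29]
Merge: [2, 23, 29] + [3, 21, 29] -> [2, 3, 21, 23, 29, 29]

Final sorted array: [2, 3, 21, 23, 29, 29]

The merge sort proceeds by recursively splitting the array and merging sorted halves.
After all merges, the sorted array is [2, 3, 21, 23, 29, 29].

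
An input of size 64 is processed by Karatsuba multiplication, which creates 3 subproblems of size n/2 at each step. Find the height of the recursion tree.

For divide and conquer with division factor 2:

Problem sizes at each level:
Level 0: 64
Level 1: 32
Level 2: 16
Level 3: 8
Level 4: 4
Level 5: 2
Level 6: 1

The root is level 0 and the size-1 base case is level 6 (the tree spans levels 0 through 6, i.e. 7 levels counting the root), so the depth is the number of divisions: log_2(64) = 6

The recursion tree depth is log_2(64) = 6. At each level, the problem size is divided by 2, so it takes 6 divisions to reduce to a base case of size 1. The algorithm makes 3 recursive calls at each level.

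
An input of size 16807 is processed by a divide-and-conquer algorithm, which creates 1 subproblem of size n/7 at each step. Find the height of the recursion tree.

For divide and conquer with division factor 7:

Problem sizes at each level:
Level 0: 16807
Level 1: 2401
Level 2: 343
Level 3: 49
Level 4: 7
Level 5: 1

The root is level 0 and the size-1 base case is level 5 (the tree spans levels 0 through 5, i.e. 6 levels counting the root), so the depth is the number of divisions: log_7(16807) = 5

The recursion tree depth is log_7(16807) = 5. At each level, the problem size is divided by 7, so it takes 5 divisions to reduce to a base case of size 1. The algorithm makes 1 recursive call at each level.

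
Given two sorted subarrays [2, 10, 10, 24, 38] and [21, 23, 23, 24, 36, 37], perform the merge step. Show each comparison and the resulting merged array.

Merging process:

Compare 2 vs 21: take 2 from left. Merged: [2]
Compare 10 vs 21: take 10 from left. Merged: [2, 10]
Compare 10 vs 21: take 10 from left. Merged: [2, 10, 10]
Compare 24 vs 21: take 21 from right. Merged: [2, 10, 10, 21]
Compare 24 vs 23: take 23 from right. Merged: [2, 10, 10, 21, 23]
Compare 24 vs 23: take 23 from right. Merged: [2, 10, 10, 21, 23, 23]
Compare 24 vs 24: take 24 from left. Merged: [2, 10, 10, 21, 23, 23, 24]
Compare 38 vs 24: take 24 from right. Merged: [2, 10, 10, 21, 23, 23, 24, 24]
Compare 38 vs 36: take 36 from right. Merged: [2, 10, 10, 21, 23, 23, 24, 24, 36]
Compare 38 vs 37: take 37 from right. Merged: [2, 10, 10, 21, 23, 23, 24, 24, 36, 37]
Append remaining from left: [38]. Merged: [2, 10, 10, 21, 23, 23, 24, 24, 36, 37, 38]

Final merged array: [2, 10, 10, 21, 23, 23, 24, 24, 36, 37, 38]
Total comparisons: 10

The merged array is [2, 10, 10, 21, 23, 23, 24, 24, 36, 37, 38], requiring 10 comparisons. The merge step runs in O(n) time where n is the total number of elements.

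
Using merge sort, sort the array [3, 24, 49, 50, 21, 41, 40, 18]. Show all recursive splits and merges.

Merge sort trace:

Split: [3, 24, 49, 50, 21, 41, 40, 18] -> [3, 24, 49, 50] and [21, 41, 40, 18]
  Split: [3, 24, 49, 50] -> [3, 24] and [49, 50]
    Split: [3, 24] -> [3] and [24]
    Merge: [3] + [24] -> [3, 24]
    Split: [49, 50] -> [49] and [50]
    Merge: [49] + [50] -> [49, 50]
  Merge: [3, 24] + [49, 50] -> [3, 24, 49, 50]
  Split: [21, 41, 40, 18] -> [21, 41] and [40, 18]
    Split: [21, 41] -> [21] and [41]
    Merge: [21] + [41] -> [21, 41]
    Split: [40, 18] -> [40] and [18]
    Merge: [40] + [18] -> [18, 40]
  Merge: [21, 41] + [18, 40] -> [18, 21, 40, 41]
Merge: [3, 24, 49, 50] + [18, 21, 40, 41] -> [3, 18, 21, 24, 40, 41, 49, 50]

Final sorted array: [3, 18, 21, 24, 40, 41, 49, 50]

The merge sort proceeds by recursively splitting the array and merging sorted halves.
After all merges, the sorted array is [3, 18, 21, 24, 40, 41, 49, 50].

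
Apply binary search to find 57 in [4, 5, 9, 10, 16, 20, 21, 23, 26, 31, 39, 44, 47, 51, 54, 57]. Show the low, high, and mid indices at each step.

Binary search for 57 in [4, 5, 9, 10, 16, 20, 21, 23, 26, 31, 39, 44, 47, 51, 54, 57]:

lo=0, hi=15, mid=7, arr[mid]=23 -> 23 < 57, search right half
lo=8, hi=15, mid=11, arr[mid]=44 -> 44 < 57, search right half
lo=12, hi=15, mid=13, arr[mid]=51 -> 51 < 57, search right half
lo=14, hi=15, mid=14, arr[mid]=54 -> 54 < 57, search right half
lo=15, hi=15, mid=15, arr[mid]=57 -> Found target at index 15!

Binary search finds 57 at index 15 after 5 comparisons. The search repeatedly halves the search space by comparing with the middle element.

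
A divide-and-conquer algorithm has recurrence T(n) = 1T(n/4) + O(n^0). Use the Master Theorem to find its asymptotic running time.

Master Theorem for T(n) = 1T(n/4) + O(n^0):

a = 1, b = 4, c = 0
log_b(a) = log_4(1) = 0.0000

Case 2: c = 0 = log_4(1) = 0.0000
T(n) = O(n^0 log n) = O(log n)

For T(n) = 1T(n/4) + O(n^0): log_4(1) = 0.0000. This is Case 2 of the Master Theorem (c = log_b(a), equal work at all levels), giving O(log n).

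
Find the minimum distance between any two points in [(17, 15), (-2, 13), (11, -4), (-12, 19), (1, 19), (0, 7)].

Computing all pairwise distances among 6 points:

d((17, 15), (-2, 13)) = 19.105
d((17, 15), (11, -4)) = 19.9249
d((17, 15), (-12, 19)) = 29.2746
d((17, 15), (1, 19)) = 16.4924
d((17, 15), (0, 7)) = 18.7883
d((-2, 13), (11, -4)) = 21.4009
d((-2, 13), (-12, 19)) = 11.6619
d((-2, 13), (1, 19)) = 6.7082
d((-2, 13), (0, 7)) = 6.3246 <-- minimum
d((11, -4), (-12, 19)) = 32.5269
d((11, -4), (1, 19)) = 25.0799
d((11, -4), (0, 7)) = 15.5563
d((-12, 19), (1, 19)) = 13.0
d((-12, 19), (0, 7)) = 16.9706
d((1, 19), (0, 7)) = 12.0416

Closest pair: (-2, 13) and (0, 7) with distance 6.3246

The closest pair is (-2, 13) and (0, 7) with Euclidean distance 6.3246. For 6 points, brute-force pairwise comparison is shown above. For large n, the divide-and-conquer algorithm (sort by x, recurse on halves, check the dividing strip) achieves O(n log n).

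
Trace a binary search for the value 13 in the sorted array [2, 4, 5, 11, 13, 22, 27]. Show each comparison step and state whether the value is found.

Binary search for 13 in [2, 4, 5, 11, 13, 22, 27]:

lo=0, hi=6, mid=3, arr[mid]=11 -> 11 < 13, search right half
lo=4, hi=6, mid=5, arr[mid]=22 -> 22 > 13, search left half
lo=4, hi=4, mid=4, arr[mid]=13 -> Found target at index 4!

Binary search finds 13 at index 4 after 3 comparisons. The search repeatedly halves the search space by comparing with the middle element.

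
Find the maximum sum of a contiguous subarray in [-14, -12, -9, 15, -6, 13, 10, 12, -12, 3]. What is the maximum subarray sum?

Using Kadane's algorithm on [-14, -12, -9, 15, -6, 13, 10, 12, -12, 3]:

Scanning through the array:
Position 1 (value -12): max_ending_here = -12, max_so_far = -12
Position 2 (value -9): max_ending_here = -9, max_so_far = -9
Position 3 (value 15): max_ending_here = 15, max_so_far = 15
Position 4 (value -6): max_ending_here = 9, max_so_far = 15
Position 5 (value 13): max_ending_here = 22, max_so_far = 22
Position 6 (value 10): max_ending_here = 32, max_so_far = 32
Position 7 (value 12): max_ending_here = 44, max_so_far = 44
Position 8 (value -12): max_ending_here = 32, max_so_far = 44
Position 9 (value 3): max_ending_here = 35, max_so_far = 44

Maximum subarray: [15, -6, 13, 10, 12]
Maximum sum: 44

The maximum subarray is [15, -6, 13, 10, 12] with sum 44. This subarray runs from index 3 to index 7.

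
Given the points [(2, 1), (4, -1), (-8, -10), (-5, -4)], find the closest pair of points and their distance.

Computing all pairwise distances among 4 points:

d((2, 1), (4, -1)) = 2.8284 <-- minimum
d((2, 1), (-8, -10)) = 14.8661
d((2, 1), (-5, -4)) = 8.6023
d((4, -1), (-8, -10)) = 15.0
d((4, -1), (-5, -4)) = 9.4868
d((-8, -10), (-5, -4)) = 6.7082

Closest pair: (2, 1) and (4, -1) with distance 2.8284

The closest pair is (2, 1) and (4, -1) with Euclidean distance 2.8284. For 4 points, brute-force pairwise comparison is shown above. For large n, the divide-and-conquer algorithm (sort by x, recurse on halves, check the dividing strip) achieves O(n log n).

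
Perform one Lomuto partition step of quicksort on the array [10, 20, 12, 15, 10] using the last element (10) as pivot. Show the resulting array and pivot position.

Lomuto partition with pivot = 10:

Initial array: [10, 20, 12, 15, 10]

arr[0]=10 <= 10: swap with position 0, array becomes [10, 20, 12, 15, 10]
arr[1]=20 > 10: no swap
arr[2]=12 > 10: no swap
arr[3]=15 > 10: no swap

Place pivot at position 1: [10, 10, 12, 15, 20]
Pivot position: 1

After partitioning with pivot 10, the array becomes [10, 10, 12, 15, 20]. The pivot is placed at index 1. All elements to the left of the pivot are <= 10, and all elements to the right are > 10.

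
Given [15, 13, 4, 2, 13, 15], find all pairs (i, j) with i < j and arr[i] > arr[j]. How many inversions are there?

Finding inversions in [15, 13, 4, 2, 13, 15]:

(0, 1): arr[0]=15 > arr[1]=13
(0, 2): arr[0]=15 > arr[2]=4
(0, 3): arr[0]=15 > arr[3]=2
(0, 4): arr[0]=15 > arr[4]=13
(1, 2): arr[1]=13 > arr[2]=4
(1, 3): arr[1]=13 > arr[3]=2
(2, 3): arr[2]=4 > arr[3]=2

Total inversions: 7

The array has 7 inversion(s): (0,1), (0,2), (0,3), (0,4), (1,2), (1,3), (2,3). Each pair (i,j) satisfies i < j and arr[i] > arr[j].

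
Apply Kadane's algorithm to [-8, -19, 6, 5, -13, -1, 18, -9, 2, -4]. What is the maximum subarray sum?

Using Kadane's algorithm on [-8, -19, 6, 5, -13, -1, 18, -9, 2, -4]:

Scanning through the array:
Position 1 (value -19): max_ending_here = -19, max_so_far = -8
Position 2 (value 6): max_ending_here = 6, max_so_far = 6
Position 3 (value 5): max_ending_here = 11, max_so_far = 11
Position 4 (value -13): max_ending_here = -2, max_so_far = 11
Position 5 (value -1): max_ending_here = -1, max_so_far = 11
Position 6 (value 18): max_ending_here = 18, max_so_far = 18
Position 7 (value -9): max_ending_here = 9, max_so_far = 18
Position 8 (value 2): max_ending_here = 11, max_so_far = 18
Position 9 (value -4): max_ending_here = 7, max_so_far = 18

Maximum subarray: [18]
Maximum sum: 18

The maximum subarray is [18] with sum 18. This subarray runs from index 6 to index 6.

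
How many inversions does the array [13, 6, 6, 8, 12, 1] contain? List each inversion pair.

Finding inversions in [13, 6, 6, 8, 12, 1]:

(0, 1): arr[0]=13 > arr[1]=6
(0, 2): arr[0]=13 > arr[2]=6
(0, 3): arr[0]=13 > arr[3]=8
(0, 4): arr[0]=13 > arr[4]=12
(0, 5): arr[0]=13 > arr[5]=1
(1, 5): arr[1]=6 > arr[5]=1
(2, 5): arr[2]=6 > arr[5]=1
(3, 5): arr[3]=8 > arr[5]=1
(4, 5): arr[4]=12 > arr[5]=1

Total inversions: 9

The array has 9 inversion(s): (0,1), (0,2), (0,3), (0,4), (0,5), (1,5), (2,5), (3,5), (4,5). Each pair (i,j) satisfies i < j and arr[i] > arr[j].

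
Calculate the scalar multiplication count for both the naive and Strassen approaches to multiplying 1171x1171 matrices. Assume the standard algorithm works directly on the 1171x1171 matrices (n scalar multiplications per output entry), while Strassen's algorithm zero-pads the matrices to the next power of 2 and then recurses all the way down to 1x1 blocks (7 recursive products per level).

Matrix multiplication for 1171x1171 matrices:

Strassen's algorithm requires power-of-2 dimensions. Pad 1171x1171 to 2048x2048 (next power of 2).

Standard algorithm: 1171^3 = 1605723211 multiplications
Strassen's algorithm: 7^(log2(2048)) = 7^11 = 1977326743 multiplications
Difference: 1605723211 - 1977326743 = -371603532 (Strassen uses MORE here due to padding overhead — for small or just-over-power-of-2 n, padding can outweigh the per-level savings)

Standard: 1605723211 multiplications (1171^3). Strassen: 1977326743 multiplications (7^11, after padding to 2048x2048). Strassen reduces 8 recursive multiplications to 7 at each level.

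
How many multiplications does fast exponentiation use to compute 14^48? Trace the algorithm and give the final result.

Computing 14^48 by squaring (build up from 14^1; each line after the first costs one multiplication):

14^1 = 14
14^2 = (14^1)^2 = 14^2 = 196
14^3 = 14 * 14^2 = 14 * 196 = 2744
14^6 = (14^3)^2 = 2744^2 = 7529536
14^12 = (14^6)^2 = 7529536^2 = 56693912375296
14^24 = (14^12)^2 = 56693912375296^2 = 3214199700417740936751087616
14^48 = (14^24)^2 = 3214199700417740936751087616^2 = 10331079714165495587340637070279506584015829758908563456

Result: 10331079714165495587340637070279506584015829758908563456
Multiplications needed: 6 (6 lines after 14^1)

14^48 = 10331079714165495587340637070279506584015829758908563456. Using exponentiation by squaring, this requires 6 multiplications. The key idea: if the exponent is even, square the half-power; if odd, multiply by the base once.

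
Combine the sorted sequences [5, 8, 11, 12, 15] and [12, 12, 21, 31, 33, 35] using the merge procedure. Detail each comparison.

Merging process:

Compare 5 vs 12: take 5 from left. Merged: [5]
Compare 8 vs 12: take 8 from left. Merged: [5, 8]
Compare 11 vs 12: take 11 from left. Merged: [5, 8, 11]
Compare 12 vs 12: take 12 from left. Merged: [5, 8, 11, 12]
Compare 15 vs 12: take 12 from right. Merged: [5, 8, 11, 12, 12]
Compare 15 vs 12: take 12 from right. Merged: [5, 8, 11, 12, 12, 12]
Compare 15 vs 21: take 15 from left. Merged: [5, 8, 11, 12, 12, 12, 15]
Append remaining from right: [21, 31, 33, 35]. Merged: [5, 8, 11, 12, 12, 12, 15, 21, 31, 33, 35]

Final merged array: [5, 8, 11, 12, 12, 12, 15, 21, 31, 33, 35]
Total comparisons: 7

The merged array is [5, 8, 11, 12, 12, 12, 15, 21, 31, 33, 35], requiring 7 comparisons. The merge step runs in O(n) time where n is the total number of elements.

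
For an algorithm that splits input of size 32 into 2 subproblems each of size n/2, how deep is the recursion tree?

For divide and conquer with division factor 2:

Problem sizes at each level:
Level 0: 32
Level 1: 16
Level 2: 8
Level 3: 4
Level 4: 2
Level 5: 1

The root is level 0 and the size-1 base case is level 5 (the tree spans levels 0 through 5, i.e. 6 levels counting the root), so the depth is the number of divisions: log_2(32) = 5

The recursion tree depth is log_2(32) = 5. At each level, the problem size is divided by 2, so it takes 5 divisions to reduce to a base case of size 1. The algorithm makes 2 recursive calls at each level.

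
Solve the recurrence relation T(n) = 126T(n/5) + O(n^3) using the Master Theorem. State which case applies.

Master Theorem for T(n) = 126T(n/5) + O(n^3):

a = 126, b = 5, c = 3
log_b(a) = log_5(126) = 3.0050

Case 1: c = 3 < log_5(126) = 3.0050
T(n) = O(n^(log_5 126))

For T(n) = 126T(n/5) + O(n^3): log_5(126) = 3.0050. This is Case 1 of the Master Theorem (c < log_b(a), work dominated by leaves), giving O(n^(log_5 126)).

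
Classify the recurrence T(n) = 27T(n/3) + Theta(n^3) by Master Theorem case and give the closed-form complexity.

Master Theorem for T(n) = 27T(n/3) + O(n^3):

a = 27, b = 3, c = 3
log_b(a) = log_3(27) = 3.0000

Case 2: c = 3 = log_3(27) = 3.0000
T(n) = O(n^3 log n) = O(n^3 log n)

For T(n) = 27T(n/3) + O(n^3): log_3(27) = 3.0000. This is Case 2 of the Master Theorem (c = log_b(a), equal work at all levels), giving O(n^3 log n).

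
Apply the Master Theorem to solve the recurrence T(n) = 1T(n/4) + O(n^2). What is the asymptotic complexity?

Master Theorem for T(n) = 1T(n/4) + O(n^2):

a = 1, b = 4, c = 2
log_b(a) = log_4(1) = 0.0000

Case 3: c = 2 > log_4(1) = 0.0000
T(n) = O(n^2) = O(n^2)

For T(n) = 1T(n/4) + O(n^2): log_4(1) = 0.0000. This is Case 3 of the Master Theorem (c > log_b(a), work dominated by root), giving O(n^2).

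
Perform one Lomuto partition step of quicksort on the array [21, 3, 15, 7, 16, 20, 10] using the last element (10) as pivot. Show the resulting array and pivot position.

Lomuto partition with pivot = 10:

Initial array: [21, 3, 15, 7, 16, 20, 10]

arr[0]=21 > 10: no swap
arr[1]=3 <= 10: swap with position 0, array becomes [3, 21, 15, 7, 16, 20, 10]
arr[2]=15 > 10: no swap
arr[3]=7 <= 10: swap with position 1, array becomes [3, 7, 15, 21, 16, 20, 10]
arr[4]=16 > 10: no swap
arr[5]=20 > 10: no swap

Place pivot at position 2: [3, 7, 10, 21, 16, 20, 15]
Pivot position: 2

After partitioning with pivot 10, the array becomes [3, 7, 10, 21, 16, 20, 15]. The pivot is placed at index 2. All elements to the left of the pivot are <= 10, and all elements to the right are > 10.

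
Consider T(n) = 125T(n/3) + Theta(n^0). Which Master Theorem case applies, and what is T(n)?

Master Theorem for T(n) = 125T(n/3) + O(n^0):

a = 125, b = 3, c = 0
log_b(a) = log_3(125) = 4.3949

Case 1: c = 0 < log_3(125) = 4.3949
T(n) = O(n^(log_3 125))

For T(n) = 125T(n/3) + O(n^0): log_3(125) = 4.3949. This is Case 1 of the Master Theorem (c < log_b(a), work dominated by leaves), giving O(n^(log_3 125)).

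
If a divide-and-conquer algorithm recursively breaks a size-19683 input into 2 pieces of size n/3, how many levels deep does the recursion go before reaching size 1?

For divide and conquer with division factor 3:

Problem sizes at each level:
Level 0: 19683
Level 1: 6561
Level 2: 2187
Level 3: 729
Level 4: 243
Level 5: 81
Level 6: 27
Level 7: 9
Level 8: 3
Level 9: 1

The root is level 0 and the size-1 base case is level 9 (the tree spans levels 0 through 9, i.e. 10 levels counting the root), so the depth is the number of divisions: log_3(19683) = 9

The recursion tree depth is log_3(19683) = 9. At each level, the problem size is divided by 3, so it takes 9 divisions to reduce to a base case of size 1. The algorithm makes 2 recursive calls at each level.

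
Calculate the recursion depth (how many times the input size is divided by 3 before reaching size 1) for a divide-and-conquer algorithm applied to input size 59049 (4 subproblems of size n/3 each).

For divide and conquer with division factor 3:

Problem sizes at each level:
Level 0: 59049
Level 1: 19683
Level 2: 6561
Level 3: 2187
Level 4: 729
Level 5: 243
Level 6: 81
Level 7: 27
Level 8: 9
Level 9: 3
Level 10: 1

The root is level 0 and the size-1 base case is level 10 (the tree spans levels 0 through 10, i.e. 11 levels counting the root), so the depth is the number of divisions: log_3(59049) = 10

The recursion tree depth is log_3(59049) = 10. At each level, the problem size is divided by 3, so it takes 10 divisions to reduce to a base case of size 1. The algorithm makes 4 recursive calls at each level.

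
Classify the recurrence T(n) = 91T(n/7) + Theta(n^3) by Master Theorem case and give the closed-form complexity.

Master Theorem for T(n) = 91T(n/7) + O(n^3):

a = 91, b = 7, c = 3
log_b(a) = log_7(91) = 2.3181

Case 3: c = 3 > log_7(91) = 2.3181
T(n) = O(n^3) = O(n^3)

For T(n) = 91T(n/7) + O(n^3): log_7(91) = 2.3181. This is Case 3 of the Master Theorem (c > log_b(a), work dominated by root), giving O(n^3).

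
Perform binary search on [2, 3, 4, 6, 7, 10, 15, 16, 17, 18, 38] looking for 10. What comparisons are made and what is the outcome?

Binary search for 10 in [2, 3, 4, 6, 7, 10, 15, 16, 17, 18, 38]:

lo=0, hi=10, mid=5, arr[mid]=10 -> Found target at index 5!

Binary search finds 10 at index 5 after 1 comparisons. The search repeatedly halves the search space by comparing with the middle element.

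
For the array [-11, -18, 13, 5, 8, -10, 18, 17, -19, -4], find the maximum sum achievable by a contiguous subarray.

Using Kadane's algorithm on [-11, -18, 13, 5, 8, -10, 18, 17, -19, -4]:

Scanning through the array:
Position 1 (value -18): max_ending_here = -18, max_so_far = -11
Position 2 (value 13): max_ending_here = 13, max_so_far = 13
Position 3 (value 5): max_ending_here = 18, max_so_far = 18
Position 4 (value 8): max_ending_here = 26, max_so_far = 26
Position 5 (value -10): max_ending_here = 16, max_so_far = 26
Position 6 (value 18): max_ending_here = 34, max_so_far = 34
Position 7 (value 17): max_ending_here = 51, max_so_far = 51
Position 8 (value -19): max_ending_here = 32, max_so_far = 51
Position 9 (value -4): max_ending_here = 28, max_so_far = 51

Maximum subarray: [13, 5, 8, -10, 18, 17]
Maximum sum: 51

The maximum subarray is [13, 5, 8, -10, 18, 17] with sum 51. This subarray runs from index 2 to index 7.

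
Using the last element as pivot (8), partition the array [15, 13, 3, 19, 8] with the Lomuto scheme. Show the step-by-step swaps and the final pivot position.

Lomuto partition with pivot = 8:

Initial array: [15, 13, 3, 19, 8]

arr[0]=15 > 8: no swap
arr[1]=13 > 8: no swap
arr[2]=3 <= 8: swap with position 0, array becomes [3, 13, 15, 19, 8]
arr[3]=19 > 8: no swap

Place pivot at position 1: [3, 8, 15, 19, 13]
Pivot position: 1

After partitioning with pivot 8, the array becomes [3, 8, 15, 19, 13]. The pivot is placed at index 1. All elements to the left of the pivot are <= 8, and all elements to the right are > 8.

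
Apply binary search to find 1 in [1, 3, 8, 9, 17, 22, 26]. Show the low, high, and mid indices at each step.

Binary search for 1 in [1, 3, 8, 9, 17, 22, 26]:

lo=0, hi=6, mid=3, arr[mid]=9 -> 9 > 1, search left half
lo=0, hi=2, mid=1, arr[mid]=3 -> 3 > 1, search left half
lo=0, hi=0, mid=0, arr[mid]=1 -> Found target at index 0!

Binary search finds 1 at index 0 after 3 comparisons. The search repeatedly halves the search space by comparing with the middle element.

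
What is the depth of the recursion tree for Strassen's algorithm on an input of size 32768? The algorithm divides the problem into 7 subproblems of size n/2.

For divide and conquer with division factor 2:

Problem sizes at each level:
Level 0: 32768
Level 1: 16384
Level 2: 8192
Level 3: 4096
Level 4: 2048
Level 5: 1024
Level 6: 512
Level 7: 256
Level 8: 128
Level 9: 64
Level 10: 32
Level 11: 16
Level 12: 8
Level 13: 4
Level 14: 2
Level 15: 1

The root is level 0 and the size-1 base case is level 15 (the tree spans levels 0 through 15, i.e. 16 levels counting the root), so the depth is the number of divisions: log_2(32768) = 15

The recursion tree depth is log_2(32768) = 15. At each level, the problem size is divided by 2, so it takes 15 divisions to reduce to a base case of size 1. The algorithm makes 7 recursive calls at each level.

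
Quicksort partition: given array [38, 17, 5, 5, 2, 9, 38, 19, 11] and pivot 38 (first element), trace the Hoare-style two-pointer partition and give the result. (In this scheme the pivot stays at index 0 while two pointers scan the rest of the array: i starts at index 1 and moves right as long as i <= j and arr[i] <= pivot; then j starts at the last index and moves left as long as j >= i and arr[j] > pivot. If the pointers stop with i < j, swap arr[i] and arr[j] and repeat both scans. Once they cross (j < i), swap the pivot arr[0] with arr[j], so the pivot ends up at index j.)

Hoare-style two-pointer partition with pivot = 38:

Initial array: [38, 17, 5, 5, 2, 9, 38, 19, 11]

Pointers start at i = 1, j = 8.
i ends at 9, j ends at 8: the pointers have crossed (j < i), so scanning stops.

Swap pivot arr[0] with arr[8] to place pivot at position 8: [11, 17, 5, 5, 2, 9, 38, 19, 38]
Pivot position: 8

After partitioning with pivot 38, the array becomes [11, 17, 5, 5, 2, 9, 38, 19, 38]. The pivot is placed at index 8. All elements to the left of the pivot are <= 38, and all elements to the right are > 38.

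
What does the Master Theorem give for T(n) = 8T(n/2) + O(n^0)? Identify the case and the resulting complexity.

Master Theorem for T(n) = 8T(n/2) + O(n^0):

a = 8, b = 2, c = 0
log_b(a) = log_2(8) = 3.0000

Case 1: c = 0 < log_2(8) = 3.0000
T(n) = O(n^(log_2 8)) = O(n^3)

For T(n) = 8T(n/2) + O(n^0): log_2(8) = 3.0000. This is Case 1 of the Master Theorem (c < log_b(a), work dominated by leaves), giving O(n^3).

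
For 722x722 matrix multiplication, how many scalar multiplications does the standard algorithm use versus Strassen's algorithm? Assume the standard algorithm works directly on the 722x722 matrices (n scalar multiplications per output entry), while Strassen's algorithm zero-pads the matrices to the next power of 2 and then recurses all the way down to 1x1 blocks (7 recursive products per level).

Matrix multiplication for 722x722 matrices:

Strassen's algorithm requires power-of-2 dimensions. Pad 722x722 to 1024x1024 (next power of 2).

Standard algorithm: 722^3 = 376367048 multiplications
Strassen's algorithm: 7^(log2(1024)) = 7^10 = 282475249 multiplications
Savings: 376367048 - 282475249 = 93891799 multiplications

Standard: 376367048 multiplications (722^3). Strassen: 282475249 multiplications (7^10, after padding to 1024x1024). Strassen reduces 8 recursive multiplications to 7 at each level.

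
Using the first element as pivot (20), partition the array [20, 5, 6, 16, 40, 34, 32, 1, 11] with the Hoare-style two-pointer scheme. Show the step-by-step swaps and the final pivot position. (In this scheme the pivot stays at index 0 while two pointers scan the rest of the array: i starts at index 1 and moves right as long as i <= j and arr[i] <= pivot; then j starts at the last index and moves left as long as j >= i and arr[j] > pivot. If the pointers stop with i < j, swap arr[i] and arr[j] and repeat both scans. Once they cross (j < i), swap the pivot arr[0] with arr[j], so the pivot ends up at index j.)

Hoare-style two-pointer partition with pivot = 20:

Initial array: [20, 5, 6, 16, 40, 34, 32, 1, 11]

Pointers start at i = 1, j = 8.
i stops at index 4 (arr[4]=40 > 20), j stops at index 8 (arr[8]=11 <= 20): swap arr[4] and arr[8], array becomes [20, 5, 6, 16, 11, 34, 32, 1, 40]
i stops at index 5 (arr[5]=34 > 20), j stops at index 7 (arr[7]=1 <= 20): swap arr[5] and arr[7], array becomes [20, 5, 6, 16, 11, 1, 32, 34, 40]
i ends at 6, j ends at 5: the pointers have crossed (j < i), so scanning stops.

Swap pivot arr[0] with arr[5] to place pivot at position 5: [1, 5, 6, 16, 11, 20, 32, 34, 40]
Pivot position: 5

After partitioning with pivot 20, the array becomes [1, 5, 6, 16, 11, 20, 32, 34, 40]. The pivot is placed at index 5. All elements to the left of the pivot are <= 20, and all elements to the right are > 20.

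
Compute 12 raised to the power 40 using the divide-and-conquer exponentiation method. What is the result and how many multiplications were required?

Computing 12^40 by squaring (build up from 12^1; each line after the first costs one multiplication):

12^1 = 12
12^2 = (12^1)^2 = 12^2 = 144
12^4 = (12^2)^2 = 144^2 = 20736
12^5 = 12 * 12^4 = 12 * 20736 = 248832
12^10 = (12^5)^2 = 248832^2 = 61917364224
12^20 = (12^10)^2 = 61917364224^2 = 3833759992447475122176
12^40 = (12^20)^2 = 3833759992447475122176^2 = 14697715679690864505827555550150426126974976

Result: 14697715679690864505827555550150426126974976
Multiplications needed: 6 (6 lines after 12^1)

12^40 = 14697715679690864505827555550150426126974976. Using exponentiation by squaring, this requires 6 multiplications. The key idea: if the exponent is even, square the half-power; if odd, multiply by the base once.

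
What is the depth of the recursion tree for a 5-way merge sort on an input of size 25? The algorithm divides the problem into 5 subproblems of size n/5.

For divide and conquer with division factor 5:

Problem sizes at each level:
Level 0: 25
Level 1: 5
Level 2: 1

The root is level 0 and the size-1 base case is level 2 (the tree spans levels 0 through 2, i.e. 3 levels counting the root), so the depth is the number of divisions: log_5(25) = 2

The recursion tree depth is log_5(25) = 2. At each level, the problem size is divided by 5, so it takes 2 divisions to reduce to a base case of size 1. The algorithm makes 5 recursive calls at each level.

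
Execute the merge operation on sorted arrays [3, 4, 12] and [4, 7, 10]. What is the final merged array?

Merging process:

Compare 3 vs 4: take 3 from left. Merged: [3]
Compare 4 vs 4: take 4 from left. Merged: [3, 4]
Compare 12 vs 4: take 4 from right. Merged: [3, 4, 4]
Compare 12 vs 7: take 7 from right. Merged: [3, 4, 4, 7]
Compare 12 vs 10: take 10 from right. Merged: [3, 4, 4, 7, 10]
Append remaining from left: [12]. Merged: [3, 4, 4, 7, 10, 12]

Final merged array: [3, 4, 4, 7, 10, 12]
Total comparisons: 5

The merged array is [3, 4, 4, 7, 10, 12], requiring 5 comparisons. The merge step runs in O(n) time where n is the total number of elements.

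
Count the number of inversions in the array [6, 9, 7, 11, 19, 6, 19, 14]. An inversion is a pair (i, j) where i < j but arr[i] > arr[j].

Finding inversions in [6, 9, 7, 11, 19, 6, 19, 14]:

(1, 2): arr[1]=9 > arr[2]=7
(1, 5): arr[1]=9 > arr[5]=6
(2, 5): arr[2]=7 > arr[5]=6
(3, 5): arr[3]=11 > arr[5]=6
(4, 5): arr[4]=19 > arr[5]=6
(4, 7): arr[4]=19 > arr[7]=14
(6, 7): arr[6]=19 > arr[7]=14

Total inversions: 7

The array has 7 inversion(s): (1,2), (1,5), (2,5), (3,5), (4,5), (4,7), (6,7). Each pair (i,j) satisfies i < j and arr[i] > arr[j].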